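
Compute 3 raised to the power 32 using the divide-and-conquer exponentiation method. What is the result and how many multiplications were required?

Computing 3^32 by squaring (build up from 3^1; each line after the first costs one multiplication):

3^1 = 3
3^2 = (3^1)^2 = 3^2 = 9
3^4 = (3^2)^2 = 9^2 = 81
3^8 = (3^4)^2 = 81^2 = 6561
3^16 = (3^8)^2 = 6561^2 = 43046721
3^32 = (3^16)^2 = 43046721^2 = 1853020188851841

Result: 1853020188851841
Multiplications needed: 5 (5 lines after 3^1)

3^32 = 1853020188851841. Using exponentiation by squaring, this requires 5 multiplications. The key idea: if the exponent is even, square the half-power; if odd, multiply by the base once.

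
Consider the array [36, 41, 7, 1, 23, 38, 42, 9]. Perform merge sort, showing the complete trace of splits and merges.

Merge sort trace:

Split: [36, 41, 7, 1, 23, 38, 42, 9] -> [36, 41, 7, 1] and [23, 38, 42, 9]
  Split: [36, 41, 7, 1] -> [36, 41] and [7, 1]
    Split: [36, 41] -> [36] and [41]
    Merge: [36] + [41] -> [36, 41]
    Split: [7, 1] -> [7] and [1]
    Merge: [7] + [1] -> [1, 7]
  Merge: [36, 41] + [1, 7] -> [1, 7, 36, 41]
  Split: [23, 38, 42, 9] -> [23, 38] and [42, 9]
    Split: [23, 38] -> [23] and [38]
    Merge: [23] + [38] -> [23, 38]
    Split: [42, 9] -> [42] and [9]
    Merge: [42] + [9] -> [9, 42]
  Merge: [23, 38] + [9, 42] -> [9, 23, 38, 42]
Merge: [1, 7, 36, 41] + [9, 23, 38, 42] -> [1, 7, 9, 23, 36, 38, 41, 42]

Final sorted array: [1, 7, 9, 23, 36, 38, 41, 42]

The merge sort proceeds by recursively splitting the array and merging sorted halves.
After all merges, the sorted array is [1, 7, 9, 23, 36, 38, 41, 42].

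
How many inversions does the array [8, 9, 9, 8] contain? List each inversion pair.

Finding inversions in [8, 9, 9, 8]:

(1, 3): arr[1]=9 > arr[3]=8
(2, 3): arr[2]=9 > arr[3]=8

Total inversions: 2

The array has 2 inversion(s): (1,3), (2,3). Each pair (i,j) satisfies i < j and arr[i] > arr[j].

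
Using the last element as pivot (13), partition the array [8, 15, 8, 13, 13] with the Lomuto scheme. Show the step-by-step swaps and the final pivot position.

Lomuto partition with pivot = 13:

Initial array: [8, 15, 8, 13, 13]

arr[0]=8 <= 13: swap with position 0, array becomes [8, 15, 8, 13, 13]
arr[1]=15 > 13: no swap
arr[2]=8 <= 13: swap with position 1, array becomes [8, 8, 15, 13, 13]
arr[3]=13 <= 13: swap with position 2, array becomes [8, 8, 13, 15, 13]

Place pivot at position 3: [8, 8, 13, 13, 15]
Pivot position: 3

After partitioning with pivot 13, the array becomes [8, 8, 13, 13, 15]. The pivot is placed at index 3. All elements to the left of the pivot are <= 13, and all elements to the right are > 13.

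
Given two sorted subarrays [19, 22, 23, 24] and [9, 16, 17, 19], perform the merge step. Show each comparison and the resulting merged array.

Merging process:

Compare 19 vs 9: take 9 from right. Merged: [9]
Compare 19 vs 16: take 16 from right. Merged: [9, 16]
Compare 19 vs 17: take 17 from right. Merged: [9, 16, 17]
Compare 19 vs 19: take 19 from left. Merged: [9, 16, 17, 19]
Compare 22 vs 19: take 19 from right. Merged: [9, 16, 17, 19, 19]
Append remaining from left: [22, 23, 24]. Merged: [9, 16, 17, 19, 19, 22, 23, 24]

Final merged array: [9, 16, 17, 19, 19, 22, 23, 24]
Total comparisons: 5

The merged array is [9, 16, 17, 19, 19, 22, 23, 24], requiring 5 comparisons. The merge step runs in O(n) time where n is the total number of elements.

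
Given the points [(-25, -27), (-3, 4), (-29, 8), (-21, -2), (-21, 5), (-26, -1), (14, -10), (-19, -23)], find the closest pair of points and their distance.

Computing all pairwise distances among 8 points:

d((-25, -27), (-3, 4)) = 38.0132
d((-25, -27), (-29, 8)) = 35.2278
d((-25, -27), (-21, -2)) = 25.318
d((-25, -27), (-21, 5)) = 32.249
d((-25, -27), (-26, -1)) = 26.0192
d((-25, -27), (14, -10)) = 42.5441
d((-25, -27), (-19, -23)) = 7.2111
d((-3, 4), (-29, 8)) = 26.3059
d((-3, 4), (-21, -2)) = 18.9737
d((-3, 4), (-21, 5)) = 18.0278
d((-3, 4), (-26, -1)) = 23.5372
d((-3, 4), (14, -10)) = 22.0227
d((-3, 4), (-19, -23)) = 31.3847
d((-29, 8), (-21, -2)) = 12.8062
d((-29, 8), (-21, 5)) = 8.544
d((-29, 8), (-26, -1)) = 9.4868
d((-29, 8), (14, -10)) = 46.6154
d((-29, 8), (-19, -23)) = 32.573
d((-21, -2), (-21, 5)) = 7.0
d((-21, -2), (-26, -1)) = 5.099 <-- minimum
d((-21, -2), (14, -10)) = 35.9026
d((-21, -2), (-19, -23)) = 21.095
d((-21, 5), (-26, -1)) = 7.8102
d((-21, 5), (14, -10)) = 38.0789
d((-21, 5), (-19, -23)) = 28.0713
d((-26, -1), (14, -10)) = 41.0
d((-26, -1), (-19, -23)) = 23.0868
d((14, -10), (-19, -23)) = 35.4683

Closest pair: (-21, -2) and (-26, -1) with distance 5.099

The closest pair is (-21, -2) and (-26, -1) with Euclidean distance 5.099. For 8 points, brute-force pairwise comparison is shown above. For large n, the divide-and-conquer algorithm (sort by x, recurse on halves, check the dividing strip) achieves O(n log n).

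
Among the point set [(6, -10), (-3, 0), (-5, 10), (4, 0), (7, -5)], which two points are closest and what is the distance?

Computing all pairwise distances among 5 points:

d((6, -10), (-3, 0)) = 13.4536
d((6, -10), (-5, 10)) = 22.8254
d((6, -10), (4, 0)) = 10.198
d((6, -10), (7, -5)) = 5.099 <-- minimum
d((-3, 0), (-5, 10)) = 10.198
d((-3, 0), (4, 0)) = 7.0
d((-3, 0), (7, -5)) = 11.1803
d((-5, 10), (4, 0)) = 13.4536
d((-5, 10), (7, -5)) = 19.2094
d((4, 0), (7, -5)) = 5.831

Closest pair: (6, -10) and (7, -5) with distance 5.099

The closest pair is (6, -10) and (7, -5) with Euclidean distance 5.099. For 5 points, brute-force pairwise comparison is shown above. For large n, the divide-and-conquer algorithm (sort by x, recurse on halves, check the dividing strip) achieves O(n log n).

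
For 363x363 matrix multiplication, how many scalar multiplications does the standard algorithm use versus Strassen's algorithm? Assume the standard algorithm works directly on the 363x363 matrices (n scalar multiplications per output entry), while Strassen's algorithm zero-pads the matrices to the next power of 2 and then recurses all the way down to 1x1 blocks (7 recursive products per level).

Matrix multiplication for 363x363 matrices:

Strassen's algorithm requires power-of-2 dimensions. Pad 363x363 to 512x512 (next power of 2).

Standard algorithm: 363^3 = 47832147 multiplications
Strassen's algorithm: 7^(log2(512)) = 7^9 = 40353607 multiplications
Savings: 47832147 - 40353607 = 7478540 multiplications

Standard: 47832147 multiplications (363^3). Strassen: 40353607 multiplications (7^9, after padding to 512x512). Strassen reduces 8 recursive multiplications to 7 at each level.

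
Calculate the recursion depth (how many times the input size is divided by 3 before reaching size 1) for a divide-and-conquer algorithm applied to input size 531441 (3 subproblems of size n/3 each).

For divide and conquer with division factor 3:

Problem sizes at each level:
Level 0: 531441
Level 1: 177147
Level 2: 59049
Level 3: 19683
Level 4: 6561
Level 5: 2187
Level 6: 729
Level 7: 243
Level 8: 81
Level 9: 27
Level 10: 9
Level 11: 3
Level 12: 1

The root is level 0 and the size-1 base case is level 12 (the tree spans levels 0 through 12, i.e. 13 levels counting the root), so the depth is the number of divisions: log_3(531441) = 12

The recursion tree depth is log_3(531441) = 12. At each level, the problem size is divided by 3, so it takes 12 divisions to reduce to a base case of size 1. The algorithm makes 3 recursive calls at each level.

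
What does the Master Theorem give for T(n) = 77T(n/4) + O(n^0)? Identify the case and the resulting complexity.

Master Theorem for T(n) = 77T(n/4) + O(n^0):

a = 77, b = 4, c = 0
log_b(a) = log_4(77) = 3.1334

Case 1: c = 0 < log_4(77) = 3.1334
T(n) = O(n^(log_4 77))

For T(n) = 77T(n/4) + O(n^0): log_4(77) = 3.1334. This is Case 1 of the Master Theorem (c < log_b(a), work dominated by leaves), giving O(n^(log_4 77)).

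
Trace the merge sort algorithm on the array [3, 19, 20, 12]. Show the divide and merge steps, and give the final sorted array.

Merge sort trace:

Split: [3, 19, 20, 12] -> [3, 19] and [20, 12]
  Split: [3, 19] -> [3] and [19]
  Merge: [3] + [19] -> [3, 19]
  Split: [20, 12] -> [20] and [12]
  Merge: [20] + [12] -> [12, 20]
Merge: [3, 19] + [12, 20] -> [3, 12, 19, 20]

Final sorted array: [3, 12, 19, 20]

The merge sort proceeds by recursively splitting the array and merging sorted halves.
After all merges, the sorted array is [3, 12, 19, 20].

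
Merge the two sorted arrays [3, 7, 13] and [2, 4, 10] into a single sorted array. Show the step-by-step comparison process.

Merging process:

Compare 3 vs 2: take 2 from right. Merged: [2]
Compare 3 vs 4: take 3 from left. Merged: [2, 3]
Compare 7 vs 4: take 4 from right. Merged: [2, 3, 4]
Compare 7 vs 10: take 7 from left. Merged: [2, 3, 4, 7]
Compare 13 vs 10: take 10 from right. Merged: [2, 3, 4, 7, 10]
Append remaining from left: [13]. Merged: [2, 3, 4, 7, 10, 13]

Final merged array: [2, 3, 4, 7, 10, 13]
Total comparisons: 5

The merged array is [2, 3, 4, 7, 10, 13], requiring 5 comparisons. The merge step runs in O(n) time where n is the total number of elements.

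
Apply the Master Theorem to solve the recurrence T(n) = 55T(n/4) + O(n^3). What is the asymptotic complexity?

Master Theorem for T(n) = 55T(n/4) + O(n^3):

a = 55, b = 4, c = 3
log_b(a) = log_4(55) = 2.8907

Case 3: c = 3 > log_4(55) = 2.8907
T(n) = O(n^3) = O(n^3)

For T(n) = 55T(n/4) + O(n^3): log_4(55) = 2.8907. This is Case 3 of the Master Theorem (c > log_b(a), work dominated by root), giving O(n^3).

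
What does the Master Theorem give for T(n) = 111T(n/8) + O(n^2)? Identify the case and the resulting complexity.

Master Theorem for T(n) = 111T(n/8) + O(n^2):

a = 111, b = 8, c = 2
log_b(a) = log_8(111) = 2.2648

Case 1: c = 2 < log_8(111) = 2.2648
T(n) = O(n^(log_8 111))

For T(n) = 111T(n/8) + O(n^2): log_8(111) = 2.2648. This is Case 1 of the Master Theorem (c < log_b(a), work dominated by leaves), giving O(n^(log_8 111)).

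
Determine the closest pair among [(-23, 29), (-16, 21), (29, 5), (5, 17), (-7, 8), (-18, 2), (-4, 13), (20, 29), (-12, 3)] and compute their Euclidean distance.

Computing all pairwise distances among 9 points:

d((-23, 29), (-16, 21)) = 10.6301
d((-23, 29), (29, 5)) = 57.2713
d((-23, 29), (5, 17)) = 30.4631
d((-23, 29), (-7, 8)) = 26.4008
d((-23, 29), (-18, 2)) = 27.4591
d((-23, 29), (-4, 13)) = 24.8395
d((-23, 29), (20, 29)) = 43.0
d((-23, 29), (-12, 3)) = 28.2312
d((-16, 21), (29, 5)) = 47.7598
d((-16, 21), (5, 17)) = 21.3776
d((-16, 21), (-7, 8)) = 15.8114
d((-16, 21), (-18, 2)) = 19.105
d((-16, 21), (-4, 13)) = 14.4222
d((-16, 21), (20, 29)) = 36.8782
d((-16, 21), (-12, 3)) = 18.4391
d((29, 5), (5, 17)) = 26.8328
d((29, 5), (-7, 8)) = 36.1248
d((29, 5), (-18, 2)) = 47.0956
d((29, 5), (-4, 13)) = 33.9559
d((29, 5), (20, 29)) = 25.632
d((29, 5), (-12, 3)) = 41.0488
d((5, 17), (-7, 8)) = 15.0
d((5, 17), (-18, 2)) = 27.4591
d((5, 17), (-4, 13)) = 9.8489
d((5, 17), (20, 29)) = 19.2094
d((5, 17), (-12, 3)) = 22.0227
d((-7, 8), (-18, 2)) = 12.53
d((-7, 8), (-4, 13)) = 5.831 <-- minimum
d((-7, 8), (20, 29)) = 34.2053
d((-7, 8), (-12, 3)) = 7.0711
d((-18, 2), (-4, 13)) = 17.8045
d((-18, 2), (20, 29)) = 46.6154
d((-18, 2), (-12, 3)) = 6.0828
d((-4, 13), (20, 29)) = 28.8444
d((-4, 13), (-12, 3)) = 12.8062
d((20, 29), (-12, 3)) = 41.2311

Closest pair: (-7, 8) and (-4, 13) with distance 5.831

The closest pair is (-7, 8) and (-4, 13) with Euclidean distance 5.831. For 9 points, brute-force pairwise comparison is shown above. For large n, the divide-and-conquer algorithm (sort by x, recurse on halves, check the dividing strip) achieves O(n log n).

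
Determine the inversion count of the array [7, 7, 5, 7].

Finding inversions in [7, 7, 5, 7]:

(0, 2): arr[0]=7 > arr[2]=5
(1, 2): arr[1]=7 > arr[2]=5

Total inversions: 2

The array has 2 inversion(s): (0,2), (1,2). Each pair (i,j) satisfies i < j and arr[i] > arr[j].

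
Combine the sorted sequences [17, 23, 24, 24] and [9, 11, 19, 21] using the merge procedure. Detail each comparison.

Merging process:

Compare 17 vs 9: take 9 from right. Merged: [9]
Compare 17 vs 11: take 11 from right. Merged: [9, 11]
Compare 17 vs 19: take 17 from left. Merged: [9, 11, 17]
Compare 23 vs 19: take 19 from right. Merged: [9, 11, 17, 19]
Compare 23 vs 21: take 21 from right. Merged: [9, 11, 17, 19, 21]
Append remaining from left: [23, 24, 24]. Merged: [9, 11, 17, 19, 21, 23, 24, 24]

Final merged array: [9, 11, 17, 19, 21, 23, 24, 24]
Total comparisons: 5

The merged array is [9, 11, 17, 19, 21, 23, 24, 24], requiring 5 comparisons. The merge step runs in O(n) time where n is the total number of elements.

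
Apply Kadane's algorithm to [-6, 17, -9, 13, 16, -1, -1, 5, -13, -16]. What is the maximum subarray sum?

Using Kadane's algorithm on [-6, 17, -9, 13, 16, -1, -1, 5, -13, -16]:

Scanning through the array:
Position 1 (value 17): max_ending_here = 17, max_so_far = 17
Position 2 (value -9): max_ending_here = 8, max_so_far = 17
Position 3 (value 13): max_ending_here = 21, max_so_far = 21
Position 4 (value 16): max_ending_here = 37, max_so_far = 37
Position 5 (value -1): max_ending_here = 36, max_so_far = 37
Position 6 (value -1): max_ending_here = 35, max_so_far = 37
Position 7 (value 5): max_ending_here = 40, max_so_far = 40
Position 8 (value -13): max_ending_here = 27, max_so_far = 40
Position 9 (value -16): max_ending_here = 11, max_so_far = 40

Maximum subarray: [17, -9, 13, 16, -1, -1, 5]
Maximum sum: 40

The maximum subarray is [17, -9, 13, 16, -1, -1, 5] with sum 40. This subarray runs from index 1 to index 7.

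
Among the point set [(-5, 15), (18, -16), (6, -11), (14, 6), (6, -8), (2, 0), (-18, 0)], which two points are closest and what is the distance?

Computing all pairwise distances among 7 points:

d((-5, 15), (18, -16)) = 38.6005
d((-5, 15), (6, -11)) = 28.2312
d((-5, 15), (14, 6)) = 21.0238
d((-5, 15), (6, -8)) = 25.4951
d((-5, 15), (2, 0)) = 16.5529
d((-5, 15), (-18, 0)) = 19.8494
d((18, -16), (6, -11)) = 13.0
d((18, -16), (14, 6)) = 22.3607
d((18, -16), (6, -8)) = 14.4222
d((18, -16), (2, 0)) = 22.6274
d((18, -16), (-18, 0)) = 39.3954
d((6, -11), (14, 6)) = 18.7883
d((6, -11), (6, -8)) = 3.0 <-- minimum
d((6, -11), (2, 0)) = 11.7047
d((6, -11), (-18, 0)) = 26.4008
d((14, 6), (6, -8)) = 16.1245
d((14, 6), (2, 0)) = 13.4164
d((14, 6), (-18, 0)) = 32.5576
d((6, -8), (2, 0)) = 8.9443
d((6, -8), (-18, 0)) = 25.2982
d((2, 0), (-18, 0)) = 20.0

Closest pair: (6, -11) and (6, -8) with distance 3.0

The closest pair is (6, -11) and (6, -8) with Euclidean distance 3.0. For 7 points, brute-force pairwise comparison is shown above. For large n, the divide-and-conquer algorithm (sort by x, recurse on halves, check the dividing strip) achieves O(n log n).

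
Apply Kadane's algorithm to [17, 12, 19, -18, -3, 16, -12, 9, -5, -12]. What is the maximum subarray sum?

Using Kadane's algorithm on [17, 12, 19, -18, -3, 16, -12, 9, -5, -12]:

Scanning through the array:
Position 1 (value 12): max_ending_here = 29, max_so_far = 29
Position 2 (value 19): max_ending_here = 48, max_so_far = 48
Position 3 (value -18): max_ending_here = 30, max_so_far = 48
Position 4 (value -3): max_ending_here = 27, max_so_far = 48
Position 5 (value 16): max_ending_here = 43, max_so_far = 48
Position 6 (value -12): max_ending_here = 31, max_so_far = 48
Position 7 (value 9): max_ending_here = 40, max_so_far = 48
Position 8 (value -5): max_ending_here = 35, max_so_far = 48
Position 9 (value -12): max_ending_here = 23, max_so_far = 48

Maximum subarray: [17, 12, 19]
Maximum sum: 48

The maximum subarray is [17, 12, 19] with sum 48. This subarray runs from index 0 to index 2.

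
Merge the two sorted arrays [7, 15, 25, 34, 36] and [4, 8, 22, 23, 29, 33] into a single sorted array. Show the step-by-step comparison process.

Merging process:

Compare 7 vs 4: take 4 from right. Merged: [4]
Compare 7 vs 8: take 7 from left. Merged: [4, 7]
Compare 15 vs 8: take 8 from right. Merged: [4, 7, 8]
Compare 15 vs 22: take 15 from left. Merged: [4, 7, 8, 15]
Compare 25 vs 22: take 22 from right. Merged: [4, 7, 8, 15, 22]
Compare 25 vs 23: take 23 from right. Merged: [4, 7, 8, 15, 22, 23]
Compare 25 vs 29: take 25 from left. Merged: [4, 7, 8, 15, 22, 23, 25]
Compare 34 vs 29: take 29 from right. Merged: [4, 7, 8, 15, 22, 23, 25, 29]
Compare 34 vs 33: take 33 from right. Merged: [4, 7, 8, 15, 22, 23, 25, 29, 33]
Append remaining from left: [34, 36]. Merged: [4, 7, 8, 15, 22, 23, 25, 29, 33, 34, 36]

Final merged array: [4, 7, 8, 15, 22, 23, 25, 29, 33, 34, 36]
Total comparisons: 9

The merged array is [4, 7, 8, 15, 22, 23, 25, 29, 33, 34, 36], requiring 9 comparisons. The merge step runs in O(n) time where n is the total number of elements.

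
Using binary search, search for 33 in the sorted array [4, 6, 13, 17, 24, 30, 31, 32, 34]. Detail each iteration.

Binary search for 33 in [4, 6, 13, 17, 24, 30, 31, 32, 34]:

lo=0, hi=8, mid=4, arr[mid]=24 -> 24 < 33, search right half
lo=5, hi=8, mid=6, arr[mid]=31 -> 31 < 33, search right half
lo=7, hi=8, mid=7, arr[mid]=32 -> 32 < 33, search right half
lo=8, hi=8, mid=8, arr[mid]=34 -> 34 > 33, search left half
lo=8 > hi=7, target 33 not found

Binary search determines that 33 is not in the array after 4 comparisons. The search space was exhausted without finding the target.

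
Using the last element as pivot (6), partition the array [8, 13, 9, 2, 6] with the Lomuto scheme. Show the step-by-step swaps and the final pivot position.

Lomuto partition with pivot = 6:

Initial array: [8, 13, 9, 2, 6]

arr[0]=8 > 6: no swap
arr[1]=13 > 6: no swap
arr[2]=9 > 6: no swap
arr[3]=2 <= 6: swap with position 0, array becomes [2, 13, 9, 8, 6]

Place pivot at position 1: [2, 6, 9, 8, 13]
Pivot position: 1

After partitioning with pivot 6, the array becomes [2, 6, 9, 8, 13]. The pivot is placed at index 1. All elements to the left of the pivot are <= 6, and all elements to the right are > 6.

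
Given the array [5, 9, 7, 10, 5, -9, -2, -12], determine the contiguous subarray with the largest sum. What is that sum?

Using Kadane's algorithm on [5, 9, 7, 10, 5, -9, -2, -12]:

Scanning through the array:
Position 1 (value 9): max_ending_here = 14, max_so_far = 14
Position 2 (value 7): max_ending_here = 21, max_so_far = 21
Position 3 (value 10): max_ending_here = 31, max_so_far = 31
Position 4 (value 5): max_ending_here = 36, max_so_far = 36
Position 5 (value -9): max_ending_here = 27, max_so_far = 36
Position 6 (value -2): max_ending_here = 25, max_so_far = 36
Position 7 (value -12): max_ending_here = 13, max_so_far = 36

Maximum subarray: [5, 9, 7, 10, 5]
Maximum sum: 36

The maximum subarray is [5, 9, 7, 10, 5] with sum 36. This subarray runs from index 0 to index 4.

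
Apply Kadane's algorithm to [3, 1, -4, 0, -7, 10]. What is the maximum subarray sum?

Using Kadane's algorithm on [3, 1, -4, 0, -7, 10]:

Scanning through the array:
Position 1 (value 1): max_ending_here = 4, max_so_far = 4
Position 2 (value -4): max_ending_here = 0, max_so_far = 4
Position 3 (value 0): max_ending_here = 0, max_so_far = 4
Position 4 (value -7): max_ending_here = -7, max_so_far = 4
Position 5 (value 10): max_ending_here = 10, max_so_far = 10

Maximum subarray: [10]
Maximum sum: 10

The maximum subarray is [10] with sum 10. This subarray runs from index 5 to index 5.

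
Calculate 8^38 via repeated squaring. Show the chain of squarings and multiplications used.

Computing 8^38 by squaring (build up from 8^1; each line after the first costs one multiplication):

8^1 = 8
8^2 = (8^1)^2 = 8^2 = 64
8^4 = (8^2)^2 = 64^2 = 4096
8^8 = (8^4)^2 = 4096^2 = 16777216
8^9 = 8 * 8^8 = 8 * 16777216 = 134217728
8^18 = (8^9)^2 = 134217728^2 = 18014398509481984
8^19 = 8 * 8^18 = 8 * 18014398509481984 = 144115188075855872
8^38 = (8^19)^2 = 144115188075855872^2 = 20769187434139310514121985316880384

Result: 20769187434139310514121985316880384
Multiplications needed: 7 (7 lines after 8^1)

8^38 = 20769187434139310514121985316880384. Using exponentiation by squaring, this requires 7 multiplications. The key idea: if the exponent is even, square the half-power; if odd, multiply by the base once.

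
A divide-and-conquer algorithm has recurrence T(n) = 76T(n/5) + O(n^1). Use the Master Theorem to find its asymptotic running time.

Master Theorem for T(n) = 76T(n/5) + O(n^1):

a = 76, b = 5, c = 1
log_b(a) = log_5(76) = 2.6908

Case 1: c = 1 < log_5(76) = 2.6908
T(n) = O(n^(log_5 76))

For T(n) = 76T(n/5) + O(n^1): log_5(76) = 2.6908. This is Case 1 of the Master Theorem (c < log_b(a), work dominated by leaves), giving O(n^(log_5 76)).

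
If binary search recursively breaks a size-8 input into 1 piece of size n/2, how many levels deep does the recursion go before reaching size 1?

For divide and conquer with division factor 2:

Problem sizes at each level:
Level 0: 8
Level 1: 4
Level 2: 2
Level 3: 1

The root is level 0 and the size-1 base case is level 3 (the tree spans levels 0 through 3, i.e. 4 levels counting the root), so the depth is the number of divisions: log_2(8) = 3

The recursion tree depth is log_2(8) = 3. At each level, the problem size is divided by 2, so it takes 3 divisions to reduce to a base case of size 1. The algorithm makes 1 recursive call at each level.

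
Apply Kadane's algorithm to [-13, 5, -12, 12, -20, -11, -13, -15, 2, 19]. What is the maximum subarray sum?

Using Kadane's algorithm on [-13, 5, -12, 12, -20, -11, -13, -15, 2, 19]:

Scanning through the array:
Position 1 (value 5): max_ending_here = 5, max_so_far = 5
Position 2 (value -12): max_ending_here = -7, max_so_far = 5
Position 3 (value 12): max_ending_here = 12, max_so_far = 12
Position 4 (value -20): max_ending_here = -8, max_so_far = 12
Position 5 (value -11): max_ending_here = -11, max_so_far = 12
Position 6 (value -13): max_ending_here = -13, max_so_far = 12
Position 7 (value -15): max_ending_here = -15, max_so_far = 12
Position 8 (value 2): max_ending_here = 2, max_so_far = 12
Position 9 (value 19): max_ending_here = 21, max_so_far = 21

Maximum subarray: [2, 19]
Maximum sum: 21

The maximum subarray is [2, 19] with sum 21. This subarray runs from index 8 to index 9.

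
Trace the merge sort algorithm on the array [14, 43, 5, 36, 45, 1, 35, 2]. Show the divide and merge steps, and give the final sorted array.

Merge sort trace:

Split: [14, 43, 5, 36, 45, 1, 35, 2] -> [14, 43, 5, 36] and [45, 1, 35, 2]
  Split: [14, 43, 5, 36] -> [14, 43] and [5, 36]
    Split: [14, 43] -> [14] and [43]
    Merge: [14] + [43] -> [14, 43]
    Split: [5, 36] -> [5] and [36]
    Merge: [5] + [36] -> [5, 36]
  Merge: [14, 43] + [5, 36] -> [5, 14, 36, 43]
  Split: [45, 1, 35, 2] -> [45, 1] and [35, 2]
    Split: [45, 1] -> [45] and [1]
    Merge: [45] + [1] -> [1, 45]
    Split: [35, 2] -> [35] and [2]
    Merge: [35] + [2] -> [2, 35]
  Merge: [1, 45] + [2, 35] -> [1, 2, 35, 45]
Merge: [5, 14, 36, 43] + [1, 2, 35, 45] -> [1, 2, 5, 14, 35, 36, 43, 45]

Final sorted array: [1, 2, 5, 14, 35, 36, 43, 45]

The merge sort proceeds by recursively splitting the array and merging sorted halves.
After all merges, the sorted array is [1, 2, 5, 14, 35, 36, 43, 45].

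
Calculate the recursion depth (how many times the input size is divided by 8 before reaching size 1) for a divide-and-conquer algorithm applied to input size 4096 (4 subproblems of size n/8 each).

For divide and conquer with division factor 8:

Problem sizes at each level:
Level 0: 4096
Level 1: 512
Level 2: 64
Level 3: 8
Level 4: 1

The root is level 0 and the size-1 base case is level 4 (the tree spans levels 0 through 4, i.e. 5 levels counting the root), so the depth is the number of divisions: log_8(4096) = 4

The recursion tree depth is log_8(4096) = 4. At each level, the problem size is divided by 8, so it takes 4 divisions to reduce to a base case of size 1. The algorithm makes 4 recursive calls at each level.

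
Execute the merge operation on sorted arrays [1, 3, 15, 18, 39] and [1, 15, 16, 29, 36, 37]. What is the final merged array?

Merging process:

Compare 1 vs 1: take 1 from left. Merged: [1]
Compare 3 vs 1: take 1 from right. Merged: [1, 1]
Compare 3 vs 15: take 3 from left. Merged: [1, 1, 3]
Compare 15 vs 15: take 15 from left. Merged: [1, 1, 3, 15]
Compare 18 vs 15: take 15 from right. Merged: [1, 1, 3, 15, 15]
Compare 18 vs 16: take 16 from right. Merged: [1, 1, 3, 15, 15, 16]
Compare 18 vs 29: take 18 from left. Merged: [1, 1, 3, 15, 15, 16, 18]
Compare 39 vs 29: take 29 from right. Merged: [1, 1, 3, 15, 15, 16, 18, 29]
Compare 39 vs 36: take 36 from right. Merged: [1, 1, 3, 15, 15, 16, 18, 29, 36]
Compare 39 vs 37: take 37 from right. Merged: [1, 1, 3, 15, 15, 16, 18, 29, 36, 37]
Append remaining from left: [39]. Merged: [1, 1, 3, 15, 15, 16, 18, 29, 36, 37, 39]

Final merged array: [1, 1, 3, 15, 15, 16, 18, 29, 36, 37, 39]
Total comparisons: 10

The merged array is [1, 1, 3, 15, 15, 16, 18, 29, 36, 37, 39], requiring 10 comparisons. The merge step runs in O(n) time where n is the total number of elements.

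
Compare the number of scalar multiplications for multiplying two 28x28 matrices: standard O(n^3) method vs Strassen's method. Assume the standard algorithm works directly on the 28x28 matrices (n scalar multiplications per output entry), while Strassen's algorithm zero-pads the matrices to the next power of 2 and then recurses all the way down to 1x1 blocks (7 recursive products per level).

Matrix multiplication for 28x28 matrices:

Strassen's algorithm requires power-of-2 dimensions. Pad 28x28 to 32x32 (next power of 2).

Standard algorithm: 28^3 = 21952 multiplications
Strassen's algorithm: 7^(log2(32)) = 7^5 = 16807 multiplications
Savings: 21952 - 16807 = 5145 multiplications

Standard: 21952 multiplications (28^3). Strassen: 16807 multiplications (7^5, after padding to 32x32). Strassen reduces 8 recursive multiplications to 7 at each level.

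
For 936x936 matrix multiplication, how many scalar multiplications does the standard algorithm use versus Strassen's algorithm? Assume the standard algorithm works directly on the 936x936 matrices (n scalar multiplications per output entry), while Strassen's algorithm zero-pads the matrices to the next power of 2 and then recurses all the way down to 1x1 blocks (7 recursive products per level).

Matrix multiplication for 936x936 matrices:

Strassen's algorithm requires power-of-2 dimensions. Pad 936x936 to 1024x1024 (next power of 2).

Standard algorithm: 936^3 = 820025856 multiplications
Strassen's algorithm: 7^(log2(1024)) = 7^10 = 282475249 multiplications
Savings: 820025856 - 282475249 = 537550607 multiplications

Standard: 820025856 multiplications (936^3). Strassen: 282475249 multiplications (7^10, after padding to 1024x1024). Strassen reduces 8 recursive multiplications to 7 at each level.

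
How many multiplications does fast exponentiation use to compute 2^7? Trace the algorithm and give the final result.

Computing 2^7 by squaring (build up from 2^1; each line after the first costs one multiplication):

2^1 = 2
2^2 = (2^1)^2 = 2^2 = 4
2^3 = 2 * 2^2 = 2 * 4 = 8
2^6 = (2^3)^2 = 8^2 = 64
2^7 = 2 * 2^6 = 2 * 64 = 128

Result: 128
Multiplications needed: 4 (4 lines after 2^1)

2^7 = 128. Using exponentiation by squaring, this requires 4 multiplications. The key idea: if the exponent is even, square the half-power; if odd, multiply by the base once.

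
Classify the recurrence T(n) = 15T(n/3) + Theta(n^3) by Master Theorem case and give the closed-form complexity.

Master Theorem for T(n) = 15T(n/3) + O(n^3):

a = 15, b = 3, c = 3
log_b(a) = log_3(15) = 2.4650

Case 3: c = 3 > log_3(15) = 2.4650
T(n) = O(n^3) = O(n^3)

For T(n) = 15T(n/3) + O(n^3): log_3(15) = 2.4650. This is Case 3 of the Master Theorem (c > log_b(a), work dominated by root), giving O(n^3).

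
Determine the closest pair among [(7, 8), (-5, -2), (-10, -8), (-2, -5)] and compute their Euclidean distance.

Computing all pairwise distances among 4 points:

d((7, 8), (-5, -2)) = 15.6205
d((7, 8), (-10, -8)) = 23.3452
d((7, 8), (-2, -5)) = 15.8114
d((-5, -2), (-10, -8)) = 7.8102
d((-5, -2), (-2, -5)) = 4.2426 <-- minimum
d((-10, -8), (-2, -5)) = 8.544

Closest pair: (-5, -2) and (-2, -5) with distance 4.2426

The closest pair is (-5, -2) and (-2, -5) with Euclidean distance 4.2426. For 4 points, brute-force pairwise comparison is shown above. For large n, the divide-and-conquer algorithm (sort by x, recurse on halves, check the dividing strip) achieves O(n log n).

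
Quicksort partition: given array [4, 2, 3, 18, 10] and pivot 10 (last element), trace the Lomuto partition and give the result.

Lomuto partition with pivot = 10:

Initial array: [4, 2, 3, 18, 10]

arr[0]=4 <= 10: swap with position 0, array becomes [4, 2, 3, 18, 10]
arr[1]=2 <= 10: swap with position 1, array becomes [4, 2, 3, 18, 10]
arr[2]=3 <= 10: swap with position 2, array becomes [4, 2, 3, 18, 10]
arr[3]=18 > 10: no swap

Place pivot at position 3: [4, 2, 3, 10, 18]
Pivot position: 3

After partitioning with pivot 10, the array becomes [4, 2, 3, 10, 18]. The pivot is placed at index 3. All elements to the left of the pivot are <= 10, and all elements to the right are > 10.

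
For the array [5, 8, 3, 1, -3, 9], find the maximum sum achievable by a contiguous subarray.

Using Kadane's algorithm on [5, 8, 3, 1, -3, 9]:

Scanning through the array:
Position 1 (value 8): max_ending_here = 13, max_so_far = 13
Position 2 (value 3): max_ending_here = 16, max_so_far = 16
Position 3 (value 1): max_ending_here = 17, max_so_far = 17
Position 4 (value -3): max_ending_here = 14, max_so_far = 17
Position 5 (value 9): max_ending_here = 23, max_so_far = 23

Maximum subarray: [5, 8, 3, 1, -3, 9]
Maximum sum: 23

The maximum subarray is [5, 8, 3, 1, -3, 9] with sum 23. This subarray runs from index 0 to index 5.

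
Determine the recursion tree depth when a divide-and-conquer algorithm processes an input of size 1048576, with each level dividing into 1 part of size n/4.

For divide and conquer with division factor 4:

Problem sizes at each level:
Level 0: 1048576
Level 1: 262144
Level 2: 65536
Level 3: 16384
Level 4: 4096
Level 5: 1024
Level 6: 256
Level 7: 64
Level 8: 16
Level 9: 4
Level 10: 1

The root is level 0 and the size-1 base case is level 10 (the tree spans levels 0 through 10, i.e. 11 levels counting the root), so the depth is the number of divisions: log_4(1048576) = 10

The recursion tree depth is log_4(1048576) = 10. At each level, the problem size is divided by 4, so it takes 10 divisions to reduce to a base case of size 1. The algorithm makes 1 recursive call at each level.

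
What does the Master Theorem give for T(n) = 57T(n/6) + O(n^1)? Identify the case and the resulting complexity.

Master Theorem for T(n) = 57T(n/6) + O(n^1):

a = 57, b = 6, c = 1
log_b(a) = log_6(57) = 2.2565

Case 1: c = 1 < log_6(57) = 2.2565
T(n) = O(n^(log_6 57))

For T(n) = 57T(n/6) + O(n^1): log_6(57) = 2.2565. This is Case 1 of the Master Theorem (c < log_b(a), work dominated by leaves), giving O(n^(log_6 57)).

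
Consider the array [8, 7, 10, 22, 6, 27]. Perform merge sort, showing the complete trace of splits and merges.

Merge sort trace:

Split: [8, 7, 10, 22, 6, 27] -> [8, 7, 10] and [22, 6, 27]
  Split: [8, 7, 10] -> [8] and [7, 10]
    Split: [7, 10] -> [7] and [10]
    Merge: [7] + [10] -> [7, 10]
  Merge: [8] + [7, 10] -> [7, 8, 10]
  Split: [22, 6, 27] -> [22] and [6, 27]
    Split: [6, 27] -> [6] and [27]
    Merge: [6] + [27] -> [6, 27]
  Merge: [22] + [6, 27] -> [6, 22, 27]
Merge: [7, 8, 10] + [6, 22, 27] -> [6, 7, 8, 10, 22, 27]

Final sorted array: [6, 7, 8, 10, 22, 27]

The merge sort proceeds by recursively splitting the array and merging sorted halves.
After all merges, the sorted array is [6, 7, 8, 10, 22, 27].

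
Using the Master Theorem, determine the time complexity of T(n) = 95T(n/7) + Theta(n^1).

Master Theorem for T(n) = 95T(n/7) + O(n^1):

a = 95, b = 7, c = 1
log_b(a) = log_7(95) = 2.3402

Case 1: c = 1 < log_7(95) = 2.3402
T(n) = O(n^(log_7 95))

For T(n) = 95T(n/7) + O(n^1): log_7(95) = 2.3402. This is Case 1 of the Master Theorem (c < log_b(a), work dominated by leaves), giving O(n^(log_7 95)).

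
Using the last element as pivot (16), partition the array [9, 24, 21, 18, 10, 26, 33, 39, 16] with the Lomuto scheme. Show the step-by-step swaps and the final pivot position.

Lomuto partition with pivot = 16:

Initial array: [9, 24, 21, 18, 10, 26, 33, 39, 16]

arr[0]=9 <= 16: swap with position 0, array becomes [9, 24, 21, 18, 10, 26, 33, 39, 16]
arr[1]=24 > 16: no swap
arr[2]=21 > 16: no swap
arr[3]=18 > 16: no swap
arr[4]=10 <= 16: swap with position 1, array becomes [9, 10, 21, 18, 24, 26, 33, 39, 16]
arr[5]=26 > 16: no swap
arr[6]=33 > 16: no swap
arr[7]=39 > 16: no swap

Place pivot at position 2: [9, 10, 16, 18, 24, 26, 33, 39, 21]
Pivot position: 2

After partitioning with pivot 16, the array becomes [9, 10, 16, 18, 24, 26, 33, 39, 21]. The pivot is placed at index 2. All elements to the left of the pivot are <= 16, and all elements to the right are > 16.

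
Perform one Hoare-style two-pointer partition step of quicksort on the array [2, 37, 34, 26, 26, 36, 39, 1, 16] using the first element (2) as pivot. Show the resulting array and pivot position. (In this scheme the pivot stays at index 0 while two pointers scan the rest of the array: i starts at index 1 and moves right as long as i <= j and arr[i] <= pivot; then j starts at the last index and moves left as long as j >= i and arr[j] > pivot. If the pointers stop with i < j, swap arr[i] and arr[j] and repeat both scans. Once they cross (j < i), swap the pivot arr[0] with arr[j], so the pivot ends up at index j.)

Hoare-style two-pointer partition with pivot = 2:

Initial array: [2, 37, 34, 26, 26, 36, 39, 1, 16]

Pointers start at i = 1, j = 8.
i stops at index 1 (arr[1]=37 > 2), j stops at index 7 (arr[7]=1 <= 2): swap arr[1] and arr[7], array becomes [2, 1, 34, 26, 26, 36, 39, 37, 16]
i ends at 2, j ends at 1: the pointers have crossed (j < i), so scanning stops.

Swap pivot arr[0] with arr[1] to place pivot at position 1: [1, 2, 34, 26, 26, 36, 39, 37, 16]
Pivot position: 1

After partitioning with pivot 2, the array becomes [1, 2, 34, 26, 26, 36, 39, 37, 16]. The pivot is placed at index 1. All elements to the left of the pivot are <= 2, and all elements to the right are > 2.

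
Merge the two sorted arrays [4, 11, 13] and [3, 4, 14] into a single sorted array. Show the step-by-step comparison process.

Merging process:

Compare 4 vs 3: take 3 from right. Merged: [3]
Compare 4 vs 4: take 4 from left. Merged: [3, 4]
Compare 11 vs 4: take 4 from right. Merged: [3, 4, 4]
Compare 11 vs 14: take 11 from left. Merged: [3, 4, 4, 11]
Compare 13 vs 14: take 13 from left. Merged: [3, 4, 4, 11, 13]
Append remaining from right: [14]. Merged: [3, 4, 4, 11, 13, 14]

Final merged array: [3, 4, 4, 11, 13, 14]
Total comparisons: 5

The merged array is [3, 4, 4, 11, 13, 14], requiring 5 comparisons. The merge step runs in O(n) time where n is the total number of elements.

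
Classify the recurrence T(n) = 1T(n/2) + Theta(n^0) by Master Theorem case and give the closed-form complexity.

Master Theorem for T(n) = 1T(n/2) + O(n^0):

a = 1, b = 2, c = 0
log_b(a) = log_2(1) = 0.0000

Case 2: c = 0 = log_2(1) = 0.0000
T(n) = O(n^0 log n) = O(log n)

For T(n) = 1T(n/2) + O(n^0): log_2(1) = 0.0000. This is Case 2 of the Master Theorem (c = log_b(a), equal work at all levels), giving O(log n).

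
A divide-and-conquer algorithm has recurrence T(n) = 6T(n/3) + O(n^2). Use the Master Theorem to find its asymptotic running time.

Master Theorem for T(n) = 6T(n/3) + O(n^2):

a = 6, b = 3, c = 2
log_b(a) = log_3(6) = 1.6309

Case 3: c = 2 > log_3(6) = 1.6309
T(n) = O(n^2) = O(n^2)

For T(n) = 6T(n/3) + O(n^2): log_3(6) = 1.6309. This is Case 3 of the Master Theorem (c > log_b(a), work dominated by root), giving O(n^2).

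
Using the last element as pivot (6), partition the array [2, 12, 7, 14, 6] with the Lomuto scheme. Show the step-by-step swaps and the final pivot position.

Lomuto partition with pivot = 6:

Initial array: [2, 12, 7, 14, 6]

arr[0]=2 <= 6: swap with position 0, array becomes [2, 12, 7, 14, 6]
arr[1]=12 > 6: no swap
arr[2]=7 > 6: no swap
arr[3]=14 > 6: no swap

Place pivot at position 1: [2, 6, 7, 14, 12]
Pivot position: 1

After partitioning with pivot 6, the array becomes [2, 6, 7, 14, 12]. The pivot is placed at index 1. All elements to the left of the pivot are <= 6, and all elements to the right are > 6.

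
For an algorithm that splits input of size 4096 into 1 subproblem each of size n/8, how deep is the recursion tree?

For divide and conquer with division factor 8:

Problem sizes at each level:
Level 0: 4096
Level 1: 512
Level 2: 64
Level 3: 8
Level 4: 1

The root is level 0 and the size-1 base case is level 4 (the tree spans levels 0 through 4, i.e. 5 levels counting the root), so the depth is the number of divisions: log_8(4096) = 4

The recursion tree depth is log_8(4096) = 4. At each level, the problem size is divided by 8, so it takes 4 divisions to reduce to a base case of size 1. The algorithm makes 1 recursive call at each level.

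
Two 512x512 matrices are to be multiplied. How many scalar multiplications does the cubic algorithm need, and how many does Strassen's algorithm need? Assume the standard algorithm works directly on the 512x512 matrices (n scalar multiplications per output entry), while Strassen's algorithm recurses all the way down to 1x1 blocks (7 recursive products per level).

Matrix multiplication for 512x512 matrices:

Standard algorithm: 512^3 = 134217728 multiplications
Strassen's algorithm: 7^(log2(512)) = 7^9 = 40353607 multiplications
Savings: 134217728 - 40353607 = 93864121 multiplications

Standard: 134217728 multiplications (512^3). Strassen: 40353607 multiplications (7^9). Strassen reduces 8 recursive multiplications to 7 at each level.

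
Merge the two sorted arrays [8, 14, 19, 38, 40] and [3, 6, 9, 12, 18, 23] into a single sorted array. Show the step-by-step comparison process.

Merging process:

Compare 8 vs 3: take 3 from right. Merged: [3]
Compare 8 vs 6: take 6 from right. Merged: [3, 6]
Compare 8 vs 9: take 8 from left. Merged: [3, 6, 8]
Compare 14 vs 9: take 9 from right. Merged: [3, 6, 8, 9]
Compare 14 vs 12: take 12 from right. Merged: [3, 6, 8, 9, 12]
Compare 14 vs 18: take 14 from left. Merged: [3, 6, 8, 9, 12, 14]
Compare 19 vs 18: take 18 from right. Merged: [3, 6, 8, 9, 12, 14, 18]
Compare 19 vs 23: take 19 from left. Merged: [3, 6, 8, 9, 12, 14, 18, 19]
Compare 38 vs 23: take 23 from right. Merged: [3, 6, 8, 9, 12, 14, 18, 19, 23]
Append remaining from left: [38, 40]. Merged: [3, 6, 8, 9, 12, 14, 18, 19, 23, 38, 40]

Final merged array: [3, 6, 8, 9, 12, 14, 18, 19, 23, 38, 40]
Total comparisons: 9

The merged array is [3, 6, 8, 9, 12, 14, 18, 19, 23, 38, 40], requiring 9 comparisons. The merge step runs in O(n) time where n is the total number of elements.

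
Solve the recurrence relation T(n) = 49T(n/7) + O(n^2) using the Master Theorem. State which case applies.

Master Theorem for T(n) = 49T(n/7) + O(n^2):

a = 49, b = 7, c = 2
log_b(a) = log_7(49) = 2.0000

Case 2: c = 2 = log_7(49) = 2.0000
T(n) = O(n^2 log n) = O(n^2 log n)

For T(n) = 49T(n/7) + O(n^2): log_7(49) = 2.0000. This is Case 2 of the Master Theorem (c = log_b(a), equal work at all levels), giving O(n^2 log n).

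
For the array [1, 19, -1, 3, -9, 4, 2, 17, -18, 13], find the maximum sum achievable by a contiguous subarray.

Using Kadane's algorithm on [1, 19, -1, 3, -9, 4, 2, 17, -18, 13]:

Scanning through the array:
Position 1 (value 19): max_ending_here = 20, max_so_far = 20
Position 2 (value -1): max_ending_here = 19, max_so_far = 20
Position 3 (value 3): max_ending_here = 22, max_so_far = 22
Position 4 (value -9): max_ending_here = 13, max_so_far = 22
Position 5 (value 4): max_ending_here = 17, max_so_far = 22
Position 6 (value 2): max_ending_here = 19, max_so_far = 22
Position 7 (value 17): max_ending_here = 36, max_so_far = 36
Position 8 (value -18): max_ending_here = 18, max_so_far = 36
Position 9 (value 13): max_ending_here = 31, max_so_far = 36

Maximum subarray: [1, 19, -1, 3, -9, 4, 2, 17]
Maximum sum: 36

The maximum subarray is [1, 19, -1, 3, -9, 4, 2, 17] with sum 36. This subarray runs from index 0 to index 7.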